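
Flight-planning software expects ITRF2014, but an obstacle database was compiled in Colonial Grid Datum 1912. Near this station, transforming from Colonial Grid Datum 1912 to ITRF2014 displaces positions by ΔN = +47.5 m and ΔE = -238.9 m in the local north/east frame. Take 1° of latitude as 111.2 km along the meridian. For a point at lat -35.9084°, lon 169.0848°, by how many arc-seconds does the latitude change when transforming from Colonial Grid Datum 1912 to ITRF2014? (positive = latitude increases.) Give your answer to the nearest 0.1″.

Δφ = 1.5″

1° of latitude = 111.2 km, so Δφ = 47.5 / 111200 = 0.0004272° = 1.538″.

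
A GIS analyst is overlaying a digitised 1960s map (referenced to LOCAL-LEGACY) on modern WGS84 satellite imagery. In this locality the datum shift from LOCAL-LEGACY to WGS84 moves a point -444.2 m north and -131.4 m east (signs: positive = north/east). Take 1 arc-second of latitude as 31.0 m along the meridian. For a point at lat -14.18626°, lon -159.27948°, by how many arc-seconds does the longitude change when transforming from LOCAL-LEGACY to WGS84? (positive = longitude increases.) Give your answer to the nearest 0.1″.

Δλ = -4.4″

At latitude -14.18626°, cos φ = 0.969504.
1″ of longitude at this latitude = 31.00 × cos φ = 30.0546 m, so Δλ = -131.4 / 30.0546 = -4.372″.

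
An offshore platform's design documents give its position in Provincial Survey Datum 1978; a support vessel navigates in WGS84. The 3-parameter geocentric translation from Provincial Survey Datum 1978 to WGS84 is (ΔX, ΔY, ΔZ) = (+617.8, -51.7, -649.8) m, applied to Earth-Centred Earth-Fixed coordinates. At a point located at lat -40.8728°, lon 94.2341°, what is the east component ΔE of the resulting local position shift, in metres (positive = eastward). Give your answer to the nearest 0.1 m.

At φ = -40.8728°, λ = 94.2341°: sin φ = -0.654382, cos φ = 0.756164, sin λ = 0.997271, cos λ = -0.073832.
ΔE = −sin λ·ΔX + cos λ·ΔY = −(0.997271)·(617.8) + (-0.073832)·(-51.7) = -612.30 m.

ΔE = -612.3 m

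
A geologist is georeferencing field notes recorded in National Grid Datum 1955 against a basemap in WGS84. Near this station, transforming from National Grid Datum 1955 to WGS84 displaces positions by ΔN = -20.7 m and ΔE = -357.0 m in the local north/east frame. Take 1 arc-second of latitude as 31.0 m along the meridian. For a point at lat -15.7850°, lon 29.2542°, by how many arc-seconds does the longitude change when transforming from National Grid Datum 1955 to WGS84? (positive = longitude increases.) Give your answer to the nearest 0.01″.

At latitude -15.7850°, cos φ = 0.962289.
1″ of longitude at this latitude = 31.00 × cos φ = 29.8310 m, so Δλ = -357.0 / 29.8310 = -11.967″.

Δλ = -11.97″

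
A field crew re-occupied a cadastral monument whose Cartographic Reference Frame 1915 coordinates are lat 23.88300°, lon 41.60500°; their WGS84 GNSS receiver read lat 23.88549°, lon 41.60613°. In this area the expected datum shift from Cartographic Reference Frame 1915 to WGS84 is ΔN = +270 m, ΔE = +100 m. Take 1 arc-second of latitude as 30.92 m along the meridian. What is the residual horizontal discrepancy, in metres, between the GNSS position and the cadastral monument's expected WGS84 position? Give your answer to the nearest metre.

17 m

Observed coordinate differences: Δφ = +0.00249°, Δλ = +0.00113°.
Converting to metres (1° lat = 111312 m, cos φ = 0.914374): observed ΔN = 277.2 m, observed ΔE = 115.0 m.
Subtracting the expected shift leaves a residual of 277.2 − (270) = 7.2 m north and 115.0 − (100) = 15.0 m east.
Residual distance = √(7.2² + 15.0²) = 16.6 m.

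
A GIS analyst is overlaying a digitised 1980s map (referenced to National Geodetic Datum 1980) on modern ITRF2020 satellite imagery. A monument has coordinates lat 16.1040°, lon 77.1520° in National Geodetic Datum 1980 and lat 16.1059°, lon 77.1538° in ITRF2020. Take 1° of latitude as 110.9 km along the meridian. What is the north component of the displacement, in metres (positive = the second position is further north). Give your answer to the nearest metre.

ΔN = 211 m

Δφ = 16.1059° − 16.1040° = +0.0019°; Δλ = 77.1538° − 77.1520° = +0.0018°.
ΔN = Δφ × 110900 = 210.7 m; ΔE = Δλ × 110900 × cos(16.1040°) = +0.0018 × 110900 × 0.960760 = 191.8 m.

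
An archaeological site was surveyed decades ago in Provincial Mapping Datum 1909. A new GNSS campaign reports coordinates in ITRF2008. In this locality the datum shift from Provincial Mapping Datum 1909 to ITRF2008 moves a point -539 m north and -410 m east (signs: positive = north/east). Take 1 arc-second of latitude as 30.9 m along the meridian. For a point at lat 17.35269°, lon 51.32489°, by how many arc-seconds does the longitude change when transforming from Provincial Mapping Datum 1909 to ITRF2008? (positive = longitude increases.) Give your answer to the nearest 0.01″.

Δλ = -13.90″

At latitude 17.35269°, cos φ = 0.954487.
1″ of longitude at this latitude = 30.90 × cos φ = 29.4936 m, so Δλ = -410.0 / 29.4936 = -13.901″.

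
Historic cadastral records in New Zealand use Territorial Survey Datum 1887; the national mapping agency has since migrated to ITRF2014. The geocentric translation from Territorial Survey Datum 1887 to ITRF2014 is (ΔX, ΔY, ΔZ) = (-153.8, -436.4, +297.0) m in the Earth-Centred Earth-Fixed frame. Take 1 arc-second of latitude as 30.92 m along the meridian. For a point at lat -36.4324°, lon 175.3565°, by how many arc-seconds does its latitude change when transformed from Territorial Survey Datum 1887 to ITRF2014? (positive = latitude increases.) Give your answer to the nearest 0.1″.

sin φ = -0.593874, cos φ = 0.804558, sin λ = 0.080956, cos λ = -0.996718.
North component: ΔN = −sin φ cos λ·ΔX − sin φ sin λ·ΔY + cos φ·ΔZ = −(-0.593874)(-0.996718)(-153.8) − (-0.593874)(0.080956)(-436.4) + (0.804558)(297.0) = 309.01 m.
1° of latitude spans 3600 × 30.92 = 111312 m, so Δφ = 309.01 / 111312 × 3600 = 9.994″.

Δφ = 10.0″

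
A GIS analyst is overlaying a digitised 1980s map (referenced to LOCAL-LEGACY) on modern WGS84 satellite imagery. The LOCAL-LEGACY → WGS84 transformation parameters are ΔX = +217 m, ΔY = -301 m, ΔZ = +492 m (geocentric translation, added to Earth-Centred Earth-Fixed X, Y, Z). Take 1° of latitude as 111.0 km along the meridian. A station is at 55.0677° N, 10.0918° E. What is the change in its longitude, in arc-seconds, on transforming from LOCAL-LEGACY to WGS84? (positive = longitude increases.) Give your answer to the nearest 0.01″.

Δλ = -18.94″

sin φ = 0.819829, cos φ = 0.572608, sin λ = 0.175226, cos λ = 0.984528.
East component: ΔE = −sin λ·ΔX + cos λ·ΔY = −(0.175226)(217) + (0.984528)(-301) = -334.37 m.
1° of latitude spans 111000 m; at latitude φ, 1° of longitude spans that × cos φ = 63559.5 m, so Δλ = -334.37 / 63559.5 × 3600 = -18.938″.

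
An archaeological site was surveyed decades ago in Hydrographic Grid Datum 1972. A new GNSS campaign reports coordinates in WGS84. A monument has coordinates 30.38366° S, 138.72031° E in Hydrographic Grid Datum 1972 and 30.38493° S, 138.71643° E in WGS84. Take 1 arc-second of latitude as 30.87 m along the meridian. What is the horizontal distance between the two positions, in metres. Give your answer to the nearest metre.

Δφ = -30.38493° − -30.38366° = -0.00127°; Δλ = 138.71643° − 138.72031° = -0.00388°.
1° of latitude = 3600 × 30.87 = 111132 m.
ΔN = Δφ × 111132 = -141.1 m; ΔE = Δλ × 111132 × cos(-30.38366°) = -0.00388 × 111132 × 0.862658 = -372.0 m.
Distance = √(ΔE² + ΔN²) = √((-372.0)² + (-141.1)²) = 397.8 m.

398 m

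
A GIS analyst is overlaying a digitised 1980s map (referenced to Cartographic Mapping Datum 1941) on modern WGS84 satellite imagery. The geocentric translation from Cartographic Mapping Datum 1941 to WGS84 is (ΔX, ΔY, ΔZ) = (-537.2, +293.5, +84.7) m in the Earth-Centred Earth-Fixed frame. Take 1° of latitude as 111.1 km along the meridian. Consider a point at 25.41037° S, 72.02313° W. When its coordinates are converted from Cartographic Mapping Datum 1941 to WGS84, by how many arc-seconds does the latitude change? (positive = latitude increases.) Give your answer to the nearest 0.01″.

sin φ = -0.429099, cos φ = 0.903258, sin λ = -0.951181, cos λ = 0.308633.
North component: ΔN = −sin φ cos λ·ΔX − sin φ sin λ·ΔY + cos φ·ΔZ = −(-0.429099)(0.308633)(-537.2) − (-0.429099)(-0.951181)(293.5) + (0.903258)(84.7) = -114.43 m.
1° of latitude spans 111100 m, so Δφ = -114.43 / 111100 × 3600 = -3.708″.

Δφ = -3.71″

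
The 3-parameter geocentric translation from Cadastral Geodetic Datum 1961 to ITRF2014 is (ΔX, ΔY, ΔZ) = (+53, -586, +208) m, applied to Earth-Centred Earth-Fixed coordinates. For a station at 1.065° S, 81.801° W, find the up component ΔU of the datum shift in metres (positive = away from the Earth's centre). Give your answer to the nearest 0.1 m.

ΔU = 583.6 m

At φ = -1.065°, λ = -81.801°: sin φ = -0.018587, cos φ = 0.999827, sin λ = -0.989779, cos λ = 0.142612.
ΔU = cos φ cos λ·ΔX + cos φ sin λ·ΔY + sin φ·ΔZ = (0.999827)(0.142612)(53) + (0.999827)(-0.989779)(-586) + (-0.018587)(208) = 583.60 m.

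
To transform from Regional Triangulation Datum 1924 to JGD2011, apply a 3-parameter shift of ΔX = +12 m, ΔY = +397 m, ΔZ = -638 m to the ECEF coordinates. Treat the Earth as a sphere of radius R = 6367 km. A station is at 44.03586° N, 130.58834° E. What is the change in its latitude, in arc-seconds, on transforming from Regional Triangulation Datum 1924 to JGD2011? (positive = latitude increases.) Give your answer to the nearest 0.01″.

sin φ = 0.695108, cos φ = 0.718905, sin λ = 0.759404, cos λ = -0.650620.
North component: ΔN = −sin φ cos λ·ΔX − sin φ sin λ·ΔY + cos φ·ΔZ = −(0.695108)(-0.650620)(12) − (0.695108)(0.759404)(397) + (0.718905)(-638) = -662.80 m.
1° of latitude spans πR/180 = 111125 m, so Δφ = -662.80 / 111125 × 3600 = -21.472″.

Δφ = -21.47″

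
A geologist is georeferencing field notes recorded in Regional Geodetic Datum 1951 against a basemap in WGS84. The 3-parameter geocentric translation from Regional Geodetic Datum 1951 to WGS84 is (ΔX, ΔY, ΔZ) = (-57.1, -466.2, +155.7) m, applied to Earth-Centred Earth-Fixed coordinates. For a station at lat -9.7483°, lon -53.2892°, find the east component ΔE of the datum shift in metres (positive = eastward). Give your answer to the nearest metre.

ΔE = -324 m

The local east axis at (φ, λ) is (−sin λ, cos λ, 0), so ΔE = −sin(-53.2892°)·(-57.1) + cos(-53.2892°)·(-466.2) = -324.46 m.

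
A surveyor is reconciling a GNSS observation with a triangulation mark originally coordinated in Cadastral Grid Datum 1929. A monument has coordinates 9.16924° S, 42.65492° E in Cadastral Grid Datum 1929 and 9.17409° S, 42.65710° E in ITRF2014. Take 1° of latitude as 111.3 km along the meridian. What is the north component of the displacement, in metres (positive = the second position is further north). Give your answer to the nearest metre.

ΔN = -540 m

Δφ = -9.17409° − -9.16924° = -0.00485°; Δλ = 42.65710° − 42.65492° = +0.00218°.
ΔN = Δφ × 111300 = -539.8 m; ΔE = Δλ × 111300 × cos(-9.16924°) = +0.00218 × 111300 × 0.987222 = 239.5 m.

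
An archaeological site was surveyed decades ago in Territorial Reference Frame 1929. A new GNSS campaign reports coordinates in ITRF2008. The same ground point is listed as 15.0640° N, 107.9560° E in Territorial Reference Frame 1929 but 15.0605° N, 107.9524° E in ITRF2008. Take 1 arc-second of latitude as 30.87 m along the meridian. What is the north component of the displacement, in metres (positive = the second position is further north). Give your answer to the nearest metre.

ΔN = -389 m

Δφ = 15.0605° − 15.0640° = -0.0035°; Δλ = 107.9524° − 107.9560° = -0.0036°.
1° of latitude = 3600 × 30.87 = 111132 m.
ΔN = Δφ × 111132 = -389.0 m; ΔE = Δλ × 111132 × cos(15.0640°) = -0.0036 × 111132 × 0.965636 = -386.3 m.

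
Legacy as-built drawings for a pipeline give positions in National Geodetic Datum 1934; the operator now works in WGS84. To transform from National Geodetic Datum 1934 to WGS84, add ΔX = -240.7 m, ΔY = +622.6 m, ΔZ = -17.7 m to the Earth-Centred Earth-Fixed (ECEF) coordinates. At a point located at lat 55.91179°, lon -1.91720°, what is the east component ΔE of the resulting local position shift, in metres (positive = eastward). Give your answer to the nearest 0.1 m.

ΔE = 614.2 m

At φ = 55.91179°, λ = -1.91720°: sin φ = 0.828176, cos φ = 0.560469, sin λ = -0.033455, cos λ = 0.999440.
ΔE = −sin λ·ΔX + cos λ·ΔY = −(-0.033455)·(-240.7) + (0.999440)·(622.6) = 614.20 m.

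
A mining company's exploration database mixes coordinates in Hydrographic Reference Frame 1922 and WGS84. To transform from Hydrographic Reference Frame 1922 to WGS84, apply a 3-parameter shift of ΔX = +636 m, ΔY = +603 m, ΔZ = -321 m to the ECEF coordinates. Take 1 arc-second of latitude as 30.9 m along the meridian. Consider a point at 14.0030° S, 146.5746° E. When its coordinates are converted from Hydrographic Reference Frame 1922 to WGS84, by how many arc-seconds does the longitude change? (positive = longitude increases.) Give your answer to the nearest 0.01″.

sin φ = -0.241973, cos φ = 0.970283, sin λ = 0.550851, cos λ = -0.834604.
East component: ΔE = −sin λ·ΔX + cos λ·ΔY = −(0.550851)(636) + (-0.834604)(603) = -853.61 m.
1° of latitude spans 3600 × 30.90 = 111240 m; at latitude φ, 1° of longitude spans that × cos φ = 107934.3 m, so Δλ = -853.61 / 107934.3 × 3600 = -28.471″.

Δλ = -28.47″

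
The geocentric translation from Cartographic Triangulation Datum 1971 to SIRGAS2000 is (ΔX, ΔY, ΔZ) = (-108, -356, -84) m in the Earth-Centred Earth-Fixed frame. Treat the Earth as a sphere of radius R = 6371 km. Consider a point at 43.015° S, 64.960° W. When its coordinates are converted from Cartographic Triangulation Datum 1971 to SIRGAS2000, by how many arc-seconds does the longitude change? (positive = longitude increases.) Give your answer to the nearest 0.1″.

Δλ = -11.0″

sin φ = -0.682190, cos φ = 0.731175, sin λ = -0.906013, cos λ = 0.423251.
East component: ΔE = −sin λ·ΔX + cos λ·ΔY = −(-0.906013)(-108) + (0.423251)(-356) = -248.53 m.
1° of latitude spans πR/180 = 111195 m; at latitude φ, 1° of longitude spans that × cos φ = 81303.0 m, so Δλ = -248.53 / 81303.0 × 3600 = -11.004″.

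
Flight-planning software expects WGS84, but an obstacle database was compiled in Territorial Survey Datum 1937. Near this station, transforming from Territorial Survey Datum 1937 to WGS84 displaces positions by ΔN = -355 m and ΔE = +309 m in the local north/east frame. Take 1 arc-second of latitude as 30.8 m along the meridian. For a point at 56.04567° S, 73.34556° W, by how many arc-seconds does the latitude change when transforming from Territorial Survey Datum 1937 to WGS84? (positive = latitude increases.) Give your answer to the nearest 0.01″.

1″ of latitude = 30.80 m, so Δφ = -355.0 / 30.80 = -11.526″.

Δφ = -11.53″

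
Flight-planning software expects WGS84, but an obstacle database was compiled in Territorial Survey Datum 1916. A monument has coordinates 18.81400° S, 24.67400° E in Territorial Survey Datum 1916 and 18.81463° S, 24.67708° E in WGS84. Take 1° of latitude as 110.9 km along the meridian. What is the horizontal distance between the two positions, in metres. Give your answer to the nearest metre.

Δφ = -18.81463° − -18.81400° = -0.00063°; Δλ = 24.67708° − 24.67400° = +0.00308°.
ΔN = Δφ × 110900 = -69.9 m; ΔE = Δλ × 110900 × cos(-18.81400°) = +0.00308 × 110900 × 0.946570 = 323.3 m.
Distance = √(ΔE² + ΔN²) = √(323.3² + (-69.9)²) = 330.8 m.

331 m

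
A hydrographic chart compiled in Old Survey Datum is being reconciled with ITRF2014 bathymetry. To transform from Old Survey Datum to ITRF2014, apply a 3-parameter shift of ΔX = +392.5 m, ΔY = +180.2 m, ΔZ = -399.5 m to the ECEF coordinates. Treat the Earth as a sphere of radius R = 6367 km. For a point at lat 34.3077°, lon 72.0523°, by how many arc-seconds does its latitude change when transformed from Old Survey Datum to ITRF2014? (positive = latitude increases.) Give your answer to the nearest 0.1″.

Δφ = -16.0″

sin φ = 0.563637, cos φ = 0.826023, sin λ = 0.951338, cos λ = 0.308149.
North component: ΔN = −sin φ cos λ·ΔX − sin φ sin λ·ΔY + cos φ·ΔZ = −(0.563637)(0.308149)(392.5) − (0.563637)(0.951338)(180.2) + (0.826023)(-399.5) = -494.79 m.
1° of latitude spans πR/180 = 111125 m, so Δφ = -494.79 / 111125 × 3600 = -16.029″.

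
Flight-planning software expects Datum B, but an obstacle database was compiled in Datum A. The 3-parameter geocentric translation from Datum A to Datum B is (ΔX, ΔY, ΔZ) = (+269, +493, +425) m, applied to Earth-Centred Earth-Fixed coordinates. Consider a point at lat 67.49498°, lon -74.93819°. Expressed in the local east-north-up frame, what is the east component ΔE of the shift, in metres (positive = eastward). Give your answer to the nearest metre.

The local east axis at (φ, λ) is (−sin λ, cos λ, 0), so ΔE = −sin(-74.93819°)·269 + cos(-74.93819°)·493 = 387.87 m.

ΔE = 388 m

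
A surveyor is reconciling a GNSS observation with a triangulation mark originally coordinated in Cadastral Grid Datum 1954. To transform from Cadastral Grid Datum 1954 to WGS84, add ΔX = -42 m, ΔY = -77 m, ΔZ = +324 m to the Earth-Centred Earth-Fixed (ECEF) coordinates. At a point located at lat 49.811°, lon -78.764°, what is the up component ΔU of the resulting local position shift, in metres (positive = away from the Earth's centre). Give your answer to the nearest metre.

At φ = 49.811°, λ = -78.764°: sin φ = 0.763920, cos φ = 0.645311, sin λ = -0.980833, cos λ = 0.194851.
ΔU = cos φ cos λ·ΔX + cos φ sin λ·ΔY + sin φ·ΔZ = (0.645311)(0.194851)(-42) + (0.645311)(-0.980833)(-77) + (0.763920)(324) = 290.97 m.

ΔU = 291 m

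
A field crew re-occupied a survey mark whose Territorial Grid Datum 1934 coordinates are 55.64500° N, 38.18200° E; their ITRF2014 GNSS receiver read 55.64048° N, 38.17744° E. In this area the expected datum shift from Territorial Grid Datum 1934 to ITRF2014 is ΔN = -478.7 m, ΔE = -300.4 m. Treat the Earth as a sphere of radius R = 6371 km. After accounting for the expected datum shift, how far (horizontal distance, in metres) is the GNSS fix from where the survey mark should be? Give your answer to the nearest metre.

28 m

Observed coordinate differences: Δφ = -0.00452°, Δλ = -0.00456°.
Converting to metres (1° lat = 111195 m, cos φ = 0.564319): observed ΔN = -502.6 m, observed ΔE = -286.1 m.
Subtracting the expected shift leaves a residual of -502.6 − (-478.7) = -23.9 m north and -286.1 − (-300.4) = 14.3 m east.
Residual distance = √((-23.9)² + 14.3²) = 27.8 m.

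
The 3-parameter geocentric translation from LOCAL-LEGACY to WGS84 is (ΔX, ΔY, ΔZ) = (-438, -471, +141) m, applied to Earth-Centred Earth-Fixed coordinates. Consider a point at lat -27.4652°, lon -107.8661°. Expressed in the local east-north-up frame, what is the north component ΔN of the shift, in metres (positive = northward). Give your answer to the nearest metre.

ΔN = 394 m

At φ = -27.4652°, λ = -107.8661°: sin φ = -0.461210, cos φ = 0.887291, sin λ = -0.951776, cos λ = -0.306794.
ΔN = −sin φ cos λ·ΔX − sin φ sin λ·ΔY + cos φ·ΔZ = −(-0.461210)(-0.306794)(-438) − (-0.461210)(-0.951776)(-471) + (0.887291)(141) = 393.84 m.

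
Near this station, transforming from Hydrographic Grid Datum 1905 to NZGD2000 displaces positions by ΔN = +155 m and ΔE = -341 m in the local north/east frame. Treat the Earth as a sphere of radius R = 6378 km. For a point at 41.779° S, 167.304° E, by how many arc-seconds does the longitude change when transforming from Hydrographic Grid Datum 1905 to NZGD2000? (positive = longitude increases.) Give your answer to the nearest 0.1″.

At latitude -41.779°, cos φ = 0.745720.
One radian of longitude at latitude φ spans R cos φ, so Δλ = ΔE / (R cos φ) = -341.0 / (6378000 × 0.745720) = -7.1696e-05 rad = -14.788″.

Δλ = -14.8″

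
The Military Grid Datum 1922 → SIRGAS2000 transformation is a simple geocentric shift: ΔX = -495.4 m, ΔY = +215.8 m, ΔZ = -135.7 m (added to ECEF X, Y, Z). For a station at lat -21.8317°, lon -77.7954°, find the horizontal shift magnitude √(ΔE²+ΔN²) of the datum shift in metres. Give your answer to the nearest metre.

502 m

The local east axis at (φ, λ) is (−sin λ, cos λ, 0), so ΔE = −sin(-77.7954°)·(-495.4) + cos(-77.7954°)·215.8 = -438.58 m.
The local north axis is (−sin φ cos λ, −sin φ sin λ, cos φ), giving ΔN = -38.947 − 78.438 − 125.968 = -243.35 m.
Horizontal magnitude = √(ΔE² + ΔN²) = √((-438.58)² + (-243.35)²) = 501.57 m.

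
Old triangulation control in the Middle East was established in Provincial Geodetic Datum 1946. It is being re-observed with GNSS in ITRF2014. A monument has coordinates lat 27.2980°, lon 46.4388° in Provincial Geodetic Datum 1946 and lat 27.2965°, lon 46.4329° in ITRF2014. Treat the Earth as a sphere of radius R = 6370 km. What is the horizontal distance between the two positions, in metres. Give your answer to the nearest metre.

Δφ = 27.2965° − 27.2980° = -0.0015°; Δλ = 46.4329° − 46.4388° = -0.0059°.
1° along a meridian = πR/180 = 111177 m.
ΔN = Δφ × 111177 = -166.8 m; ΔE = Δλ × 111177 × cos(27.2980°) = -0.0059 × 111177 × 0.888633 = -582.9 m.
Distance = √(ΔE² + ΔN²) = √((-582.9)² + (-166.8)²) = 606.3 m.

606 m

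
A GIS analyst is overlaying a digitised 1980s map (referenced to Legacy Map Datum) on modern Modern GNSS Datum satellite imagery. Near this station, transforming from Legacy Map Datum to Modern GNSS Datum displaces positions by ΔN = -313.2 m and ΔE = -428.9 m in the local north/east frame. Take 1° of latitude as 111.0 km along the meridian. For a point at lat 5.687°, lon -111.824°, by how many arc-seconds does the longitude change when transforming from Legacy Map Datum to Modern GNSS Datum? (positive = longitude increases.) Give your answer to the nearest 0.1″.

At latitude 5.687°, cos φ = 0.995078.
1° of longitude at this latitude = 111.0 × cos φ = 110.45 km, so Δλ = -428.9 / 110453.7 = -0.0038831° = -13.979″.

Δλ = -14.0″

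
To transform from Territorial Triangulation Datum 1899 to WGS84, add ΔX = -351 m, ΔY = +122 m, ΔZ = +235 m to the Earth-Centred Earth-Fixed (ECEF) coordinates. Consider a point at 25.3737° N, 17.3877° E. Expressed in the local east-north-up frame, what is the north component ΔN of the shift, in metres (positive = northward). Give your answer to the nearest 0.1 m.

ΔN = 340.2 m

At φ = 25.3737°, λ = 17.3877°: sin φ = 0.428520, cos φ = 0.903532, sin λ = 0.298836, cos λ = 0.954305.
ΔN = −sin φ cos λ·ΔX − sin φ sin λ·ΔY + cos φ·ΔZ = −(0.428520)(0.954305)(-351) − (0.428520)(0.298836)(122) + (0.903532)(235) = 340.24 m.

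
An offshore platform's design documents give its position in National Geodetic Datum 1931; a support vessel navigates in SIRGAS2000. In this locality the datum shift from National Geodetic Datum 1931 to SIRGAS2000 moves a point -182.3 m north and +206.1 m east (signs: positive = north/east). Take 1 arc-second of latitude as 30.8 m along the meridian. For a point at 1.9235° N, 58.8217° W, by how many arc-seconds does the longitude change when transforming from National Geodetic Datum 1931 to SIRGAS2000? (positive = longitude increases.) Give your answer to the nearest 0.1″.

At latitude 1.9235°, cos φ = 0.999437.
1″ of longitude at this latitude = 30.80 × cos φ = 30.7826 m, so Δλ = 206.1 / 30.7826 = 6.695″.

Δλ = 6.7″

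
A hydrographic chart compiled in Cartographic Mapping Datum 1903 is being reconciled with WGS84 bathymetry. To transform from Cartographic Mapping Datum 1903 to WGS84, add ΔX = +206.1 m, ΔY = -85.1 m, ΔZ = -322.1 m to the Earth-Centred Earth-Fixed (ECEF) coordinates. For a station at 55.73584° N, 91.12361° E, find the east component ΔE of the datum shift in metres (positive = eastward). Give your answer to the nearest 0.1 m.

The local east axis at (φ, λ) is (−sin λ, cos λ, 0), so ΔE = −sin(91.12361°)·206.1 + cos(91.12361°)·(-85.1) = -204.39 m.

ΔE = -204.4 m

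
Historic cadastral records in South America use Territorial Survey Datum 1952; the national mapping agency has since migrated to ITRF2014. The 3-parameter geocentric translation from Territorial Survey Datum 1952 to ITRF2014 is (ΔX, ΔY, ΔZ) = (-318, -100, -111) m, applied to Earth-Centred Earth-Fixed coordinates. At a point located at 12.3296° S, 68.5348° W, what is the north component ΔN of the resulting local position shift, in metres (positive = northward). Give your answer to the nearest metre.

ΔN = -113 m

The local north axis is (−sin φ cos λ, −sin φ sin λ, cos φ), giving ΔN = -24.849 + 19.872 − 108.440 = -113.42 m.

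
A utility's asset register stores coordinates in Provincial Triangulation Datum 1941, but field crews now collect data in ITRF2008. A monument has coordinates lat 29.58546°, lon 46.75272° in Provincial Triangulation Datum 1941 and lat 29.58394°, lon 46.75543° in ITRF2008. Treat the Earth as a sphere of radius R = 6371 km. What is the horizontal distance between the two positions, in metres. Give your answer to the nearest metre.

312 m

Δφ = 29.58394° − 29.58546° = -0.00152°; Δλ = 46.75543° − 46.75272° = +0.00271°.
1° along a meridian = πR/180 = 111195 m.
ΔN = Δφ × 111195 = -169.0 m; ΔE = Δλ × 111195 × cos(29.58546°) = +0.00271 × 111195 × 0.869620 = 262.0 m.
Distance = √(ΔE² + ΔN²) = √(262.0² + (-169.0)²) = 311.8 m.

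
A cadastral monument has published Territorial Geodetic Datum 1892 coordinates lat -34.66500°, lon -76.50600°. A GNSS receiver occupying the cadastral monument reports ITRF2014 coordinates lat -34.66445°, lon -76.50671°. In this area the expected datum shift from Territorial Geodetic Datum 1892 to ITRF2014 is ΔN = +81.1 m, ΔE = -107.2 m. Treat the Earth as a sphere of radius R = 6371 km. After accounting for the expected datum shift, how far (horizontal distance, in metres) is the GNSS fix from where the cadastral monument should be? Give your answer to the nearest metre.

Observed coordinate differences: Δφ = +0.00055°, Δλ = -0.00071°.
Converting to metres (1° lat = 111195 m, cos φ = 0.822492): observed ΔN = 61.2 m, observed ΔE = -64.9 m.
Subtracting the expected shift leaves a residual of 61.2 − (81.1) = -19.9 m north and -64.9 − (-107.2) = 42.3 m east.
Residual distance = √((-19.9)² + 42.3²) = 46.7 m.

47 m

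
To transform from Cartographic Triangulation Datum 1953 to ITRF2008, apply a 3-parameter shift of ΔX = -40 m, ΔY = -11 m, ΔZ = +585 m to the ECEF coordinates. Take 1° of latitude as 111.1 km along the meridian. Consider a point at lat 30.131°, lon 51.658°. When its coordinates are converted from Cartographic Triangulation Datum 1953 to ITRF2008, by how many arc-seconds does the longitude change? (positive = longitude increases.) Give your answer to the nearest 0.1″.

Δλ = 0.9″

sin φ = 0.501979, cos φ = 0.864880, sin λ = 0.784322, cos λ = 0.620354.
East component: ΔE = −sin λ·ΔX + cos λ·ΔY = −(0.784322)(-40) + (0.620354)(-11) = 24.55 m.
1° of latitude spans 111100 m; at latitude φ, 1° of longitude spans that × cos φ = 96088.2 m, so Δλ = 24.55 / 96088.2 × 3600 = 0.920″.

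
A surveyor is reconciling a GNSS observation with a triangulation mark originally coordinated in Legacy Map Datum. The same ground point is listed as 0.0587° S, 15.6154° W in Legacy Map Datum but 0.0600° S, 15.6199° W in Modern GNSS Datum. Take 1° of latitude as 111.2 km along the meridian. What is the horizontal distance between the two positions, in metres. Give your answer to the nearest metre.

521 m

Δφ = -0.0600° − -0.0587° = -0.0013°; Δλ = -15.6199° − -15.6154° = -0.0045°.
ΔN = Δφ × 111200 = -144.6 m; ΔE = Δλ × 111200 × cos(-0.0587°) = -0.0045 × 111200 × 0.999999 = -500.4 m.
Distance = √(ΔE² + ΔN²) = √((-500.4)² + (-144.6)²) = 520.9 m.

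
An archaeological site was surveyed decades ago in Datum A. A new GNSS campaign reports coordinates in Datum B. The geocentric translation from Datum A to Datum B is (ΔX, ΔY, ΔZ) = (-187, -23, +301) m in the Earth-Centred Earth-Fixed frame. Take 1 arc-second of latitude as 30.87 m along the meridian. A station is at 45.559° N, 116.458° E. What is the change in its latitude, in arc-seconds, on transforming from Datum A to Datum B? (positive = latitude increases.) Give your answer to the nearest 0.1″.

sin φ = 0.713972, cos φ = 0.700174, sin λ = 0.895261, cos λ = -0.445542.
North component: ΔN = −sin φ cos λ·ΔX − sin φ sin λ·ΔY + cos φ·ΔZ = −(0.713972)(-0.445542)(-187) − (0.713972)(0.895261)(-23) + (0.700174)(301) = 165.97 m.
1° of latitude spans 3600 × 30.87 = 111132 m, so Δφ = 165.97 / 111132 × 3600 = 5.376″.

Δφ = 5.4″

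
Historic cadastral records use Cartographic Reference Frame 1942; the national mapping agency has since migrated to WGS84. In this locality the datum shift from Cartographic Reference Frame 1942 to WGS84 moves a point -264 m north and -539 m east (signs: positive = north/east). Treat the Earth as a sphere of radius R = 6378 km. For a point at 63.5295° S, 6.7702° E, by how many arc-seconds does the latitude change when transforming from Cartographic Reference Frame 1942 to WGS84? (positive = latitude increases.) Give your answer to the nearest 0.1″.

Δφ = -8.5″

On a sphere of radius R, 1 rad of latitude = R, so Δφ = ΔN / R = -264.0 / 6378000 = -4.1392e-05 rad = -8.538″.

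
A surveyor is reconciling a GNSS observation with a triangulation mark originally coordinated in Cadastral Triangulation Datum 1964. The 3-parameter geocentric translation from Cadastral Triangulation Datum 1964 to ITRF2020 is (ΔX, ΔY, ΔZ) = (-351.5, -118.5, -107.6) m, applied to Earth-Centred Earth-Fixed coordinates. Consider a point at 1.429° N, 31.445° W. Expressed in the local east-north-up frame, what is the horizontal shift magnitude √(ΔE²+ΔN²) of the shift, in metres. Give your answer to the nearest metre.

At φ = 1.429°, λ = -31.445°: sin φ = 0.024938, cos φ = 0.999689, sin λ = -0.521680, cos λ = 0.853141.
ΔE = −sin λ·ΔX + cos λ·ΔY = −(-0.521680)·(-351.5) + (0.853141)·(-118.5) = -284.47 m.
ΔN = −sin φ cos λ·ΔX − sin φ sin λ·ΔY + cos φ·ΔZ = −(0.024938)(0.853141)(-351.5) − (0.024938)(-0.521680)(-118.5) + (0.999689)(-107.6) = -101.63 m.
Horizontal magnitude = √(ΔE² + ΔN²) = √((-284.47)² + (-101.63)²) = 302.08 m.

302 m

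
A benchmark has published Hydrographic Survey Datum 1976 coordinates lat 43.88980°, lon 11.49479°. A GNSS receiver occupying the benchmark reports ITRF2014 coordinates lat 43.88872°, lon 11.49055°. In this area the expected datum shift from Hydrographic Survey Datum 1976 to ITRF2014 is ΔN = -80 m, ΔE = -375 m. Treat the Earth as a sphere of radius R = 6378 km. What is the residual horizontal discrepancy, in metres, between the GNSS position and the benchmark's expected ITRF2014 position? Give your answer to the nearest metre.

53 m

Observed coordinate differences: Δφ = -0.00108°, Δλ = -0.00424°.
Converting to metres (1° lat = 111317 m, cos φ = 0.720675): observed ΔN = -120.2 m, observed ΔE = -340.1 m.
Subtracting the expected shift leaves a residual of -120.2 − (-80) = -40.2 m north and -340.1 − (-375) = 34.9 m east.
Residual distance = √((-40.2)² + 34.9²) = 53.2 m.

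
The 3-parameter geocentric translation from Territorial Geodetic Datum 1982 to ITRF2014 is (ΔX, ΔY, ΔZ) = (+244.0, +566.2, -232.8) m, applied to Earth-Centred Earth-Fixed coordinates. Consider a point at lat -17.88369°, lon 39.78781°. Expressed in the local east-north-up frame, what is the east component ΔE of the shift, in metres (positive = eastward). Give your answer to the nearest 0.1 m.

The local east axis at (φ, λ) is (−sin λ, cos λ, 0), so ΔE = −sin(39.78781°)·244.0 + cos(39.78781°)·566.2 = 278.93 m.

ΔE = 278.9 m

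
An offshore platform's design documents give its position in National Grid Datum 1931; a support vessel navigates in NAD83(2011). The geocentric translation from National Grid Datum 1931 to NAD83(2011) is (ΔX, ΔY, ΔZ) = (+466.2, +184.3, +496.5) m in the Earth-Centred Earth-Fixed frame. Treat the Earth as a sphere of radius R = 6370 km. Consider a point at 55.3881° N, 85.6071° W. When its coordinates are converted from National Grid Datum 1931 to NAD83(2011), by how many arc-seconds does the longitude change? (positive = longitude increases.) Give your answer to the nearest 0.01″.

sin φ = 0.823018, cos φ = 0.568015, sin λ = -0.997062, cos λ = 0.076595.
East component: ΔE = −sin λ·ΔX + cos λ·ΔY = −(-0.997062)(466.2) + (0.076595)(184.3) = 478.95 m.
1° of latitude spans πR/180 = 111177 m; at latitude φ, 1° of longitude spans that × cos φ = 63150.4 m, so Δλ = 478.95 / 63150.4 × 3600 = 27.303″.

Δλ = 27.30″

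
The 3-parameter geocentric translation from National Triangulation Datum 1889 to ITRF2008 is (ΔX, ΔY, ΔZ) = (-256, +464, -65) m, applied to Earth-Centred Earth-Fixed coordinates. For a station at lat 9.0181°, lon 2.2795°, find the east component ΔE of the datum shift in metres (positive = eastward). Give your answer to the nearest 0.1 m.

ΔE = 473.8 m

The local east axis at (φ, λ) is (−sin λ, cos λ, 0), so ΔE = −sin(2.2795°)·(-256) + cos(2.2795°)·464 = 473.82 m.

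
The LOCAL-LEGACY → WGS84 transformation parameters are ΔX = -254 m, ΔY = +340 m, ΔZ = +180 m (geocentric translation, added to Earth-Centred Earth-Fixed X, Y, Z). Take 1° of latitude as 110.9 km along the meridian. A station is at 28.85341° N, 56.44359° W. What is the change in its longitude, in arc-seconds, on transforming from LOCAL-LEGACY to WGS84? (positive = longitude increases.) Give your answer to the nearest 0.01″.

sin φ = 0.482570, cos φ = 0.875857, sin λ = -0.833342, cos λ = 0.552758.
East component: ΔE = −sin λ·ΔX + cos λ·ΔY = −(-0.833342)(-254) + (0.552758)(340) = -23.73 m.
1° of latitude spans 110900 m; at latitude φ, 1° of longitude spans that × cos φ = 97132.6 m, so Δλ = -23.73 / 97132.6 × 3600 = -0.880″.

Δλ = -0.88″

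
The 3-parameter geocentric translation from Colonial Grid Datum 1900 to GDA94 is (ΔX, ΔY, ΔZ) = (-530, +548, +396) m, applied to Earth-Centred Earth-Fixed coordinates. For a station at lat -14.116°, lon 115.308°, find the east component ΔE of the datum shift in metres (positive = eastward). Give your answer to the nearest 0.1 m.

The local east axis at (φ, λ) is (−sin λ, cos λ, 0), so ΔE = −sin(115.308°)·(-530) + cos(115.308°)·548 = 244.87 m.

ΔE = 244.9 m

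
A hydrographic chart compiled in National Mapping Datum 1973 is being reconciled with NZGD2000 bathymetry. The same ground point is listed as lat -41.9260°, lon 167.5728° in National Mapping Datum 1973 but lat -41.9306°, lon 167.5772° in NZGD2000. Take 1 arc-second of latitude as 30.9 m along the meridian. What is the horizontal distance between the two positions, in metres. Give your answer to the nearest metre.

Δφ = -41.9306° − -41.9260° = -0.0046°; Δλ = 167.5772° − 167.5728° = +0.0044°.
1° of latitude = 3600 × 30.90 = 111240 m.
ΔN = Δφ × 111240 = -511.7 m; ΔE = Δλ × 111240 × cos(-41.9260°) = +0.0044 × 111240 × 0.744008 = 364.2 m.
Distance = √(ΔE² + ΔN²) = √(364.2² + (-511.7)²) = 628.1 m.

628 m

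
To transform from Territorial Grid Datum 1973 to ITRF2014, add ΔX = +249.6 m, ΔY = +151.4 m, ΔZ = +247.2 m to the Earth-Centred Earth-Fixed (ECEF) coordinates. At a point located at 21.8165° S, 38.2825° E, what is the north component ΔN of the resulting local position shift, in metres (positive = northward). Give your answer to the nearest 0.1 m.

At φ = -21.8165°, λ = 38.2825°: sin φ = -0.371635, cos φ = 0.928379, sin λ = 0.619539, cos λ = 0.784966.
ΔN = −sin φ cos λ·ΔX − sin φ sin λ·ΔY + cos φ·ΔZ = −(-0.371635)(0.784966)(249.6) − (-0.371635)(0.619539)(151.4) + (0.928379)(247.2) = 337.17 m.

ΔN = 337.2 m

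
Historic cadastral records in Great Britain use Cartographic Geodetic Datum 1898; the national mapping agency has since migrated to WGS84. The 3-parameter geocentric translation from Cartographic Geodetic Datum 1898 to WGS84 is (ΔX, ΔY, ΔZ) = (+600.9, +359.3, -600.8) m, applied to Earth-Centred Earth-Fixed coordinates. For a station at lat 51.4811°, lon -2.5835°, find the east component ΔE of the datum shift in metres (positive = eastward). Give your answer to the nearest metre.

At φ = 51.4811°, λ = -2.5835°: sin φ = 0.782403, cos φ = 0.622773, sin λ = -0.045075, cos λ = 0.998984.
ΔE = −sin λ·ΔX + cos λ·ΔY = −(-0.045075)·(600.9) + (0.998984)·(359.3) = 386.02 m.

ΔE = 386 m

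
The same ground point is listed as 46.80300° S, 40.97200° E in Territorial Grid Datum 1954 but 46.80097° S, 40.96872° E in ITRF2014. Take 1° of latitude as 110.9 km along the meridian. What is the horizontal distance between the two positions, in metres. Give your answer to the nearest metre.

336 m

Δφ = -46.80097° − -46.80300° = +0.00203°; Δλ = 40.96872° − 40.97200° = -0.00328°.
ΔN = Δφ × 110900 = 225.1 m; ΔE = Δλ × 110900 × cos(-46.80300°) = -0.00328 × 110900 × 0.684509 = -249.0 m.
Distance = √(ΔE² + ΔN²) = √((-249.0)² + 225.1²) = 335.7 m.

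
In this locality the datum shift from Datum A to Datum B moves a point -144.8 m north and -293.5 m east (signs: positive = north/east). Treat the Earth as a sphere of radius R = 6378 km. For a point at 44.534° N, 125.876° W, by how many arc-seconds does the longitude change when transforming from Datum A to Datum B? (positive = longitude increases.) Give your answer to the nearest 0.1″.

Δλ = -13.3″

At latitude 44.534°, cos φ = 0.712834.
One radian of longitude at latitude φ spans R cos φ, so Δλ = ΔE / (R cos φ) = -293.5 / (6378000 × 0.712834) = -6.4556e-05 rad = -13.316″.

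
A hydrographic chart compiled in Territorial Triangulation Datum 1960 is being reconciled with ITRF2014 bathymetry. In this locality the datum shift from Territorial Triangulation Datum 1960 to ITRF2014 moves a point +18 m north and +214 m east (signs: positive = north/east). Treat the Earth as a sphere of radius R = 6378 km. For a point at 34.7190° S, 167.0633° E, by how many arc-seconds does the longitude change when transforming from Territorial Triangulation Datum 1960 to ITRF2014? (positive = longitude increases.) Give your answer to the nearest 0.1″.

At latitude -34.7190°, cos φ = 0.821955.
One radian of longitude at latitude φ spans R cos φ, so Δλ = ΔE / (R cos φ) = 214.0 / (6378000 × 0.821955) = 4.0821e-05 rad = 8.420″.

Δλ = 8.4″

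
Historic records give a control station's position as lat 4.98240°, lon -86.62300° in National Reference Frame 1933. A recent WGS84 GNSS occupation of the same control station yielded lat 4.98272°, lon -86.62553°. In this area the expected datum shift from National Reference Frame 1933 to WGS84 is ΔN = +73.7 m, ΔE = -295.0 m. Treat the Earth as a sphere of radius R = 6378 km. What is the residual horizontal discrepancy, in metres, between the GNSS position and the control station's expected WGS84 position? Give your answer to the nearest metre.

41 m

Observed coordinate differences: Δφ = +0.00032°, Δλ = -0.00253°.
Converting to metres (1° lat = 111317 m, cos φ = 0.996221): observed ΔN = 35.6 m, observed ΔE = -280.6 m.
Subtracting the expected shift leaves a residual of 35.6 − (73.7) = -38.1 m north and -280.6 − (-295.0) = 14.4 m east.
Residual distance = √((-38.1)² + 14.4²) = 40.7 m.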